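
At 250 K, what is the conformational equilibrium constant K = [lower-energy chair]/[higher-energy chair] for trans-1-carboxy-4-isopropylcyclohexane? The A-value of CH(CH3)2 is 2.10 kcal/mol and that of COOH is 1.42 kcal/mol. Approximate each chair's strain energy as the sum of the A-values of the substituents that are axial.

K ≈ 1195

C1 and C4 have opposite parity, so for the trans isomer the two substituents are e,e in one chair and a,a in the other.
Chair I (isopropyl axial, carboxyl axial): E = 3.52 kcal/mol; chair II (isopropyl equatorial, carboxyl equatorial): E = 0.00 kcal/mol.
ΔG = 3.52 kcal/mol between the two chairs.
K = exp(ΔG/RT) with R = 1.987×10⁻³ kcal mol⁻¹ K⁻¹ and T = 250 K gives K ≈ 1.2e+03.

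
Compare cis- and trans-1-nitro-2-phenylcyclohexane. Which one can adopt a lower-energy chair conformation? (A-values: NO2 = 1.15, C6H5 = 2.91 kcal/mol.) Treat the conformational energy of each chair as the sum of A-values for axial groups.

At 1,2 positions (parity opposite): cis → (a,e or e,a); trans → (e,e or a,a).
Best chair for cis: E = 1.15 kcal/mol; best chair for trans: E = 0.00 kcal/mol.
The trans isomer is lower by 1.15 kcal/mol.

trans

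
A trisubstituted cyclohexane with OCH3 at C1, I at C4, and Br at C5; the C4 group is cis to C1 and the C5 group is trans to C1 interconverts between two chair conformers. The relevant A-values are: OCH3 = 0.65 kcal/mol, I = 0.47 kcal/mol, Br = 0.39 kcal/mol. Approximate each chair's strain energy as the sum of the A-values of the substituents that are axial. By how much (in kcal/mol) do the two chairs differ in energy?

0.21 kcal/mol

Chair I (methoxy axial, iodo equatorial, bromo equatorial): E = 0.65 kcal/mol.
Chair II (methoxy equatorial, iodo axial, bromo axial): E = 0.86 kcal/mol.
ΔE = 0.86 − 0.65 = 0.21 kcal/mol; chair I is more stable.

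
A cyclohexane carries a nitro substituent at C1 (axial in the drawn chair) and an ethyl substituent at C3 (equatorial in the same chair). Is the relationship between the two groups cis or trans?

C1 and C3 have the same parity, so their axial bonds point in the same direction.
With same-parity carbons, two substituents on the same face are both axial or both equatorial; opposite faces give one of each.
Here the groups are axial/equatorial → opposite face → trans.

trans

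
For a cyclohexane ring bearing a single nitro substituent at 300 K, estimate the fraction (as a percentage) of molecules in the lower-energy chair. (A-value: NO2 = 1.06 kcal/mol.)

85.5%

One chair has the nitro group axial (E = 1.06 kcal/mol) and the other has it equatorial (E = 0).
ΔG = 1.06 kcal/mol between the two chairs.
K = exp(ΔG/RT) with R = 1.987×10⁻³ kcal mol⁻¹ K⁻¹ and T = 300 K gives K ≈ 5.92.
Fraction in the lower-energy chair = K/(K+1) = 85.5%.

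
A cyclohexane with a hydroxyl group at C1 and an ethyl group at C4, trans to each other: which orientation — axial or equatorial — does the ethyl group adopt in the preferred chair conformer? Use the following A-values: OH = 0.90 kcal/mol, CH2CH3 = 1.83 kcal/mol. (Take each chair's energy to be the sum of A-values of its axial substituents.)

C1 and C4 have opposite parity, so for the trans isomer the two substituents are e,e in one chair and a,a in the other.
Chair I (hydroxyl axial, ethyl axial): E = 2.73 kcal/mol.
Chair II (hydroxyl equatorial, ethyl equatorial): E = 0.00 kcal/mol.
Chair II is the more stable (lower-energy) conformer, and in that chair the ethyl group is equatorial.

equatorial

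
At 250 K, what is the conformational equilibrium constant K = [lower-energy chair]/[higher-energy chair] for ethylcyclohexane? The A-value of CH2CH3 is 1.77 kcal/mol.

One chair has the ethyl group axial (E = 1.77 kcal/mol) and the other has it equatorial (E = 0).
ΔG = 1.77 kcal/mol between the two chairs.
K = exp(ΔG/RT) with R = 1.987×10⁻³ kcal mol⁻¹ K⁻¹ and T = 250 K gives K ≈ 35.3.

K ≈ 35.3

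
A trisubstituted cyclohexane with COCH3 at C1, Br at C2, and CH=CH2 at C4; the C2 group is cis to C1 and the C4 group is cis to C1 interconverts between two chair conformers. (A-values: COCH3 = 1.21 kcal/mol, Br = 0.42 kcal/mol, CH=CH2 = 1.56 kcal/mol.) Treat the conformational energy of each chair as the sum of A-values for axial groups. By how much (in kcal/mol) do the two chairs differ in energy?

Chair I (acetyl axial, bromo equatorial, vinyl equatorial): E = 1.21 kcal/mol.
Chair II (acetyl equatorial, bromo axial, vinyl axial): E = 1.98 kcal/mol.
ΔE = 1.98 − 1.21 = 0.77 kcal/mol; chair I is more stable.

0.77 kcal/mol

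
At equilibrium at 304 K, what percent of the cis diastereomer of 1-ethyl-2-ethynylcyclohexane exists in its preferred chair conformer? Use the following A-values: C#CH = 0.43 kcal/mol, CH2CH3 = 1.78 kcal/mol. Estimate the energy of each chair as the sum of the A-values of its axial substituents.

C1 and C2 have opposite parity, so for the cis isomer the two substituents are one axial and one equatorial in each chair.
Chair I (ethynyl axial, ethyl equatorial): E = 0.43 kcal/mol; chair II (ethynyl equatorial, ethyl axial): E = 1.78 kcal/mol.
ΔG = 1.35 kcal/mol between the two chairs.
K = exp(ΔG/RT) with R = 1.987×10⁻³ kcal mol⁻¹ K⁻¹ and T = 304 K gives K ≈ 9.35.
Fraction in the lower-energy chair = K/(K+1) = 90.3%.

90.3%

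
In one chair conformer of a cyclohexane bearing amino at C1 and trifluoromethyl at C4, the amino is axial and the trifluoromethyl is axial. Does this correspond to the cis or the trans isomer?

C1 and C4 have opposite parity, so their axial bonds point in opposite directions.
With opposite-parity carbons, two substituents on the same face are one axial and one equatorial; opposite faces give both axial or both equatorial.
Here the groups are axial/axial → opposite face → trans.

trans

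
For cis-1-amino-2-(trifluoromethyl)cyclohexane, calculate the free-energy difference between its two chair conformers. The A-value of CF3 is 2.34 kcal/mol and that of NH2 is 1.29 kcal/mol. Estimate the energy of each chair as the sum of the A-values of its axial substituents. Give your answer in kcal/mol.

C1 and C2 have opposite parity, so for the cis isomer the two substituents are one axial and one equatorial in each chair.
Chair I (trifluoromethyl axial, amino equatorial): E = 2.34 kcal/mol.
Chair II (trifluoromethyl equatorial, amino axial): E = 1.29 kcal/mol.
ΔE = 2.34 − 1.29 = 1.05 kcal/mol; chair II is more stable.

1.05 kcal/mol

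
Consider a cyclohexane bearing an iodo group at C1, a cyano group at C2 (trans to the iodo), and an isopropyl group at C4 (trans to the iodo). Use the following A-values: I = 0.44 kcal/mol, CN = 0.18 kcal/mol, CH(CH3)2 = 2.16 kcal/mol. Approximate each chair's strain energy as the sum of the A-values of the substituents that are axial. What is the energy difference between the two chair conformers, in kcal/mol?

2.78 kcal/mol

Chair I (iodo axial, cyano axial, isopropyl axial): E = 2.78 kcal/mol.
Chair II (iodo equatorial, cyano equatorial, isopropyl equatorial): E = 0.00 kcal/mol.
ΔE = 2.78 − 0.00 = 2.78 kcal/mol; chair II is more stable.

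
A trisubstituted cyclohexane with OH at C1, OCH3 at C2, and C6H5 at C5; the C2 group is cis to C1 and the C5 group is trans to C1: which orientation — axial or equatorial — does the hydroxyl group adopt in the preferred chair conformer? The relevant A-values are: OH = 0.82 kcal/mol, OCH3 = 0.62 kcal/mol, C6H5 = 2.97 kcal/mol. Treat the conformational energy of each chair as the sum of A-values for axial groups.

axial

Chair I (hydroxyl axial, methoxy equatorial, phenyl equatorial): E = 0.82 kcal/mol.
Chair II (hydroxyl equatorial, methoxy axial, phenyl axial): E = 3.59 kcal/mol.
Chair I is the more stable (lower-energy) conformer, and in that chair the hydroxyl group is axial.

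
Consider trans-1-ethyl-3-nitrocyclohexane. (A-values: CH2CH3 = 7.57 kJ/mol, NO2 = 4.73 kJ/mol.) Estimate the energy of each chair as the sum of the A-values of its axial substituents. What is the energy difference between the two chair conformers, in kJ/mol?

2.84 kJ/mol

C1 and C3 have the same parity, so for the trans isomer the two substituents are one axial and one equatorial in each chair.
Chair I (ethyl axial, nitro equatorial): E = 7.57 kJ/mol.
Chair II (ethyl equatorial, nitro axial): E = 4.73 kJ/mol.
ΔE = 7.57 − 4.73 = 2.84 kJ/mol; chair II is more stable.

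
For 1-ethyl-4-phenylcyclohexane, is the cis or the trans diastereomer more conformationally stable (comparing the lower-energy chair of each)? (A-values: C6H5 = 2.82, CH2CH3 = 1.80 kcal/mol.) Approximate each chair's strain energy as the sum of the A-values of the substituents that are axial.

At 1,4 positions (parity opposite): cis → (a,e or e,a); trans → (e,e or a,a).
Best chair for cis: E = 1.80 kcal/mol; best chair for trans: E = 0.00 kcal/mol.
The trans isomer is lower by 1.80 kcal/mol.

trans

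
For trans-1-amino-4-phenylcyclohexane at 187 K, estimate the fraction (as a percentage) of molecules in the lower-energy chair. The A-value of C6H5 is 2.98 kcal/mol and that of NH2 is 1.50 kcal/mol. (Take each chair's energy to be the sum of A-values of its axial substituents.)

100.0%

C1 and C4 have opposite parity, so for the trans isomer the two substituents are e,e in one chair and a,a in the other.
Chair I (phenyl axial, amino axial): E = 4.48 kcal/mol; chair II (phenyl equatorial, amino equatorial): E = 0.00 kcal/mol.
ΔG = 4.48 kcal/mol between the two chairs.
K = exp(ΔG/RT) with R = 1.987×10⁻³ kcal mol⁻¹ K⁻¹ and T = 187 K gives K ≈ 1.72e+05.
Fraction in the lower-energy chair = K/(K+1) = 100.0%.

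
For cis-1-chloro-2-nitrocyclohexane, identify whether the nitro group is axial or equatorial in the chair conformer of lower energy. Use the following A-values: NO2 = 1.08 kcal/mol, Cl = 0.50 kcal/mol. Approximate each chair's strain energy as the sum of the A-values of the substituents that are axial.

equatorial

C1 and C2 have opposite parity, so for the cis isomer the two substituents are one axial and one equatorial in each chair.
Chair I (nitro axial, chloro equatorial): E = 1.08 kcal/mol.
Chair II (nitro equatorial, chloro axial): E = 0.50 kcal/mol.
Chair II is the more stable (lower-energy) conformer, and in that chair the nitro group is equatorial.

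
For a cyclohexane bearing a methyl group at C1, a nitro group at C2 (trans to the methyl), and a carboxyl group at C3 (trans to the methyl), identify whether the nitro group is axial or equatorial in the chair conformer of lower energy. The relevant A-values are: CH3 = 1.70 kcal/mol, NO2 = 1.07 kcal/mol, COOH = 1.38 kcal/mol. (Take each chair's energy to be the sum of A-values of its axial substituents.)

equatorial

Chair I (methyl axial, nitro axial, carboxyl equatorial): E = 2.77 kcal/mol.
Chair II (methyl equatorial, nitro equatorial, carboxyl axial): E = 1.38 kcal/mol.
Chair II is the more stable (lower-energy) conformer, and in that chair the nitro group is equatorial.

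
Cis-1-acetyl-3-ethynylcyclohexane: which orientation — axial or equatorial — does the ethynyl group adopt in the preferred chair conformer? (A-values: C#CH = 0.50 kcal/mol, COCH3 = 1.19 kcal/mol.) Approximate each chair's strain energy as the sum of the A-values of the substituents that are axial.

equatorial

C1 and C3 have the same parity, so for the cis isomer the two substituents are e,e in one chair and a,a in the other.
Chair I (ethynyl axial, acetyl axial): E = 1.69 kcal/mol.
Chair II (ethynyl equatorial, acetyl equatorial): E = 0.00 kcal/mol.
Chair II is the more stable (lower-energy) conformer, and in that chair the ethynyl group is equatorial.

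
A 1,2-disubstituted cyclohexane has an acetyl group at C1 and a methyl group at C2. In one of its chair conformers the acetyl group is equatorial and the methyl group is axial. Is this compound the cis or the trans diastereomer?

C1 and C2 have opposite parity, so their axial bonds point in opposite directions.
With opposite-parity carbons, two substituents on the same face are one axial and one equatorial; opposite faces give both axial or both equatorial.
Here the groups are equatorial/axial → same face → cis.

cis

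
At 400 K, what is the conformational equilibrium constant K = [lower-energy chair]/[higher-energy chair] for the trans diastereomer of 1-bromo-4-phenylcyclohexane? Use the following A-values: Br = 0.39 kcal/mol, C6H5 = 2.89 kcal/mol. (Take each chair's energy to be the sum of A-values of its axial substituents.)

C1 and C4 have opposite parity, so for the trans isomer the two substituents are e,e in one chair and a,a in the other.
Chair I (bromo axial, phenyl axial): E = 3.28 kcal/mol; chair II (bromo equatorial, phenyl equatorial): E = 0.00 kcal/mol.
ΔG = 3.28 kcal/mol between the two chairs.
K = exp(ΔG/RT) with R = 1.987×10⁻³ kcal mol⁻¹ K⁻¹ and T = 400 K gives K ≈ 62.

K ≈ 62.0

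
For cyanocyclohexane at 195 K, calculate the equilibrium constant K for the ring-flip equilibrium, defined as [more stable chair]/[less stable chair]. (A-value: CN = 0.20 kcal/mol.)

K ≈ 1.68

One chair has the cyano group axial (E = 0.20 kcal/mol) and the other has it equatorial (E = 0).
ΔG = 0.20 kcal/mol between the two chairs.
K = exp(ΔG/RT) with R = 1.987×10⁻³ kcal mol⁻¹ K⁻¹ and T = 195 K gives K ≈ 1.68.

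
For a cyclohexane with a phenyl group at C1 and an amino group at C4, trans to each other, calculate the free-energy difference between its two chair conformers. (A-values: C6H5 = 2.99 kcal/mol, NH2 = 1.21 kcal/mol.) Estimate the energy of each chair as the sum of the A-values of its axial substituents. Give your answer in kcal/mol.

C1 and C4 have opposite parity, so for the trans isomer the two substituents are e,e in one chair and a,a in the other.
Chair I (phenyl axial, amino axial): E = 4.20 kcal/mol.
Chair II (phenyl equatorial, amino equatorial): E = 0.00 kcal/mol.
ΔE = 4.20 − 0.00 = 4.20 kcal/mol; chair II is more stable.

4.20 kcal/mol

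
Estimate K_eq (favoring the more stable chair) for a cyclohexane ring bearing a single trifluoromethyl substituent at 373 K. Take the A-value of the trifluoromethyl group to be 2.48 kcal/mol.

One chair has the trifluoromethyl group axial (E = 2.48 kcal/mol) and the other has it equatorial (E = 0).
ΔG = 2.48 kcal/mol between the two chairs.
K = exp(ΔG/RT) with R = 1.987×10⁻³ kcal mol⁻¹ K⁻¹ and T = 373 K gives K ≈ 28.4.

K ≈ 28.4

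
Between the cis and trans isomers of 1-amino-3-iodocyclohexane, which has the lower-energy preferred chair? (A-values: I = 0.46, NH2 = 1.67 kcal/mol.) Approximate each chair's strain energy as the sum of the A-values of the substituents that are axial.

At 1,3 positions (parity same): cis → (e,e or a,a); trans → (a,e or e,a).
Best chair for cis: E = 0.00 kcal/mol; best chair for trans: E = 0.46 kcal/mol.
The cis isomer is lower by 0.46 kcal/mol.

cis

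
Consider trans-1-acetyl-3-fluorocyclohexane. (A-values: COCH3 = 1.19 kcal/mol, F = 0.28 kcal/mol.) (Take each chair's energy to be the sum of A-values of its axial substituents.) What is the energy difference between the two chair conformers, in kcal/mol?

C1 and C3 have the same parity, so for the trans isomer the two substituents are one axial and one equatorial in each chair.
Chair I (acetyl axial, fluoro equatorial): E = 1.19 kcal/mol.
Chair II (acetyl equatorial, fluoro axial): E = 0.28 kcal/mol.
ΔE = 1.19 − 0.28 = 0.91 kcal/mol; chair II is more stable.

0.91 kcal/mol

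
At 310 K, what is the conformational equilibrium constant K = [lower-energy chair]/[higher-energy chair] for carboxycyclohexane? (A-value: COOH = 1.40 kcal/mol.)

One chair has the carboxyl group axial (E = 1.40 kcal/mol) and the other has it equatorial (E = 0).
ΔG = 1.40 kcal/mol between the two chairs.
K = exp(ΔG/RT) with R = 1.987×10⁻³ kcal mol⁻¹ K⁻¹ and T = 310 K gives K ≈ 9.71.

K ≈ 9.71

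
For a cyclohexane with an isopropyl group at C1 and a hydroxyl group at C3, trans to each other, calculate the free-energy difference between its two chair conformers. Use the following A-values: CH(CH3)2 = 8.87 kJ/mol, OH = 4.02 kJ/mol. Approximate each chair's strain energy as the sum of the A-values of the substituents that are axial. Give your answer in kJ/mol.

4.85 kJ/mol

C1 and C3 have the same parity, so for the trans isomer the two substituents are one axial and one equatorial in each chair.
Chair I (isopropyl axial, hydroxyl equatorial): E = 8.87 kJ/mol.
Chair II (isopropyl equatorial, hydroxyl axial): E = 4.02 kJ/mol.
ΔE = 8.87 − 4.02 = 4.85 kJ/mol; chair II is more stable.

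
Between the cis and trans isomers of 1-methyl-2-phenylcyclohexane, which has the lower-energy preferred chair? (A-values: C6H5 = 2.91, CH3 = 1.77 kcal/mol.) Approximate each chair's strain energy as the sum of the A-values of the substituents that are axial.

At 1,2 positions (parity opposite): cis → (a,e or e,a); trans → (e,e or a,a).
Best chair for cis: E = 1.77 kcal/mol; best chair for trans: E = 0.00 kcal/mol.
The trans isomer is lower by 1.77 kcal/mol.

trans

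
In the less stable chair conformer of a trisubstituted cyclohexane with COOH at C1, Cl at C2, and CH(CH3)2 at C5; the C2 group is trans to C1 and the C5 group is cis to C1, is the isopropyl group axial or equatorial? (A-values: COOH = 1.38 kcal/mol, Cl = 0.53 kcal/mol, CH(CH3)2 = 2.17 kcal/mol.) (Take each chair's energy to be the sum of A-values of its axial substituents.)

Chair I (carboxyl axial, chloro axial, isopropyl axial): E = 4.08 kcal/mol.
Chair II (carboxyl equatorial, chloro equatorial, isopropyl equatorial): E = 0.00 kcal/mol.
Chair I is the less stable (higher-energy) conformer, and in that chair the isopropyl group is axial.

axial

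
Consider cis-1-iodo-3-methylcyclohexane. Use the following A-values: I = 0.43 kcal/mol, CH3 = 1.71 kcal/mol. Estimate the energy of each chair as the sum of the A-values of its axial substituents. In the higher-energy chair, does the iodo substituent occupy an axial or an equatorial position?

axial

C1 and C3 have the same parity, so for the cis isomer the two substituents are e,e in one chair and a,a in the other.
Chair I (iodo axial, methyl axial): E = 2.14 kcal/mol.
Chair II (iodo equatorial, methyl equatorial): E = 0.00 kcal/mol.
Chair I is the less stable (higher-energy) conformer, and in that chair the iodo group is axial.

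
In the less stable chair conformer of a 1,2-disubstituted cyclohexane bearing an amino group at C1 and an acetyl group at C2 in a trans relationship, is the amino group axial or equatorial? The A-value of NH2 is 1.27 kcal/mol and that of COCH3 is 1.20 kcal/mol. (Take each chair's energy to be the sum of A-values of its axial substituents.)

C1 and C2 have opposite parity, so for the trans isomer the two substituents are e,e in one chair and a,a in the other.
Chair I (amino axial, acetyl axial): E = 2.47 kcal/mol.
Chair II (amino equatorial, acetyl equatorial): E = 0.00 kcal/mol.
Chair I is the less stable (higher-energy) conformer, and in that chair the amino group is axial.

axial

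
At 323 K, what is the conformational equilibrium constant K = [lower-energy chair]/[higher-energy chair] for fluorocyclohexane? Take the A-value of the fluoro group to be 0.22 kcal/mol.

K ≈ 1.41

One chair has the fluoro group axial (E = 0.22 kcal/mol) and the other has it equatorial (E = 0).
ΔG = 0.22 kcal/mol between the two chairs.
K = exp(ΔG/RT) with R = 1.987×10⁻³ kcal mol⁻¹ K⁻¹ and T = 323 K gives K ≈ 1.41.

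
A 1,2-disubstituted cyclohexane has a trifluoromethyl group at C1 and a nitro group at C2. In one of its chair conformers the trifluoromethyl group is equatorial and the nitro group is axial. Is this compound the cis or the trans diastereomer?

cis

C1 and C2 have opposite parity, so their axial bonds point in opposite directions.
With opposite-parity carbons, two substituents on the same face are one axial and one equatorial; opposite faces give both axial or both equatorial.
Here the groups are equatorial/axial → same face → cis.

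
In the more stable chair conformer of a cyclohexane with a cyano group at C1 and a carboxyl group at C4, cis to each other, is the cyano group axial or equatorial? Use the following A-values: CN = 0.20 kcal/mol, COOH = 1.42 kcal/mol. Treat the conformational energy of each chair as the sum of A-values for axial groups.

axial

C1 and C4 have opposite parity, so for the cis isomer the two substituents are one axial and one equatorial in each chair.
Chair I (cyano axial, carboxyl equatorial): E = 0.20 kcal/mol.
Chair II (cyano equatorial, carboxyl axial): E = 1.42 kcal/mol.
Chair I is the more stable (lower-energy) conformer, and in that chair the cyano group is axial.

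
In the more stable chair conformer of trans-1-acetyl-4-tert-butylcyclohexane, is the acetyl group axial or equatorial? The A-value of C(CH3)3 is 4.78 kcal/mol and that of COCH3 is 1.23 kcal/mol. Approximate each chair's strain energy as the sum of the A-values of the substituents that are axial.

C1 and C4 have opposite parity, so for the trans isomer the two substituents are e,e in one chair and a,a in the other.
Chair I (tert-butyl axial, acetyl axial): E = 6.01 kcal/mol.
Chair II (tert-butyl equatorial, acetyl equatorial): E = 0.00 kcal/mol.
Chair II is the more stable (lower-energy) conformer, and in that chair the acetyl group is equatorial.

equatorial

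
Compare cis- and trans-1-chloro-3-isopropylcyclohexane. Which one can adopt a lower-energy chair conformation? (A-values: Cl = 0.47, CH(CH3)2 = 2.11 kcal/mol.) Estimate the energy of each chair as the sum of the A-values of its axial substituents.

cis

At 1,3 positions (parity same): cis → (e,e or a,a); trans → (a,e or e,a).
Best chair for cis: E = 0.00 kcal/mol; best chair for trans: E = 0.47 kcal/mol.
The cis isomer is lower by 0.47 kcal/mol.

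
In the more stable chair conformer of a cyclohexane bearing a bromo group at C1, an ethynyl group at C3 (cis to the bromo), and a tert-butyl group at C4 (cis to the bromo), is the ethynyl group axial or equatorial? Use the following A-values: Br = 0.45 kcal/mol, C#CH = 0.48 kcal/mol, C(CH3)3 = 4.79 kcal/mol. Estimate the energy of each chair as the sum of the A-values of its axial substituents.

axial

Chair I (bromo axial, ethynyl axial, tert-butyl equatorial): E = 0.93 kcal/mol.
Chair II (bromo equatorial, ethynyl equatorial, tert-butyl axial): E = 4.79 kcal/mol.
Chair I is the more stable (lower-energy) conformer, and in that chair the ethynyl group is axial.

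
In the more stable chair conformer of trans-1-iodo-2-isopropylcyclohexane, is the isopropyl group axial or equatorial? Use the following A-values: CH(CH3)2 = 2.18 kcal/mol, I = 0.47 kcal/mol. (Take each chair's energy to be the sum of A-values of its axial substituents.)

equatorial

C1 and C2 have opposite parity, so for the trans isomer the two substituents are e,e in one chair and a,a in the other.
Chair I (isopropyl axial, iodo axial): E = 2.65 kcal/mol.
Chair II (isopropyl equatorial, iodo equatorial): E = 0.00 kcal/mol.
Chair II is the more stable (lower-energy) conformer, and in that chair the isopropyl group is equatorial.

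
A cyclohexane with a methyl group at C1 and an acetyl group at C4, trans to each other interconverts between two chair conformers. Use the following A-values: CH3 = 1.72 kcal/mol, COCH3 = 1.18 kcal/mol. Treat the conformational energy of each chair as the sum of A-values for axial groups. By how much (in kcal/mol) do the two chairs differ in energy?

2.90 kcal/mol

C1 and C4 have opposite parity, so for the trans isomer the two substituents are e,e in one chair and a,a in the other.
Chair I (methyl axial, acetyl axial): E = 2.90 kcal/mol.
Chair II (methyl equatorial, acetyl equatorial): E = 0.00 kcal/mol.
ΔE = 2.90 − 0.00 = 2.90 kcal/mol; chair II is more stable.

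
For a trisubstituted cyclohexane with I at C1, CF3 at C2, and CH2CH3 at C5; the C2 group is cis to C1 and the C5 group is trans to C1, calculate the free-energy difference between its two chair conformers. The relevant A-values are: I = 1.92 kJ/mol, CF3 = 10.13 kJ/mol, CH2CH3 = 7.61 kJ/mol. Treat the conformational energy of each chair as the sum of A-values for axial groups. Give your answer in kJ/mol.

Chair I (iodo axial, trifluoromethyl equatorial, ethyl equatorial): E = 1.92 kJ/mol.
Chair II (iodo equatorial, trifluoromethyl axial, ethyl axial): E = 17.74 kJ/mol.
ΔE = 17.74 − 1.92 = 15.82 kJ/mol; chair I is more stable.

15.82 kJ/mol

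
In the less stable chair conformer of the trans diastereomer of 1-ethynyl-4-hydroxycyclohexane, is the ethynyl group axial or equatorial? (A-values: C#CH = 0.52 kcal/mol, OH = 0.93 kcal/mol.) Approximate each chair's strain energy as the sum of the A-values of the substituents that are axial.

C1 and C4 have opposite parity, so for the trans isomer the two substituents are e,e in one chair and a,a in the other.
Chair I (ethynyl axial, hydroxyl axial): E = 1.45 kcal/mol.
Chair II (ethynyl equatorial, hydroxyl equatorial): E = 0.00 kcal/mol.
Chair I is the less stable (higher-energy) conformer, and in that chair the ethynyl group is axial.

axial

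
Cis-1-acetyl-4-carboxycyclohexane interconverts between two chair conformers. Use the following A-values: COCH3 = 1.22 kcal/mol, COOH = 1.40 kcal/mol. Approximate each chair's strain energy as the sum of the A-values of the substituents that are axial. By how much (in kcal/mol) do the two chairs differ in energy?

0.18 kcal/mol

C1 and C4 have opposite parity, so for the cis isomer the two substituents are one axial and one equatorial in each chair.
Chair I (acetyl axial, carboxyl equatorial): E = 1.22 kcal/mol.
Chair II (acetyl equatorial, carboxyl axial): E = 1.40 kcal/mol.
ΔE = 1.40 − 1.22 = 0.18 kcal/mol; chair I is more stable.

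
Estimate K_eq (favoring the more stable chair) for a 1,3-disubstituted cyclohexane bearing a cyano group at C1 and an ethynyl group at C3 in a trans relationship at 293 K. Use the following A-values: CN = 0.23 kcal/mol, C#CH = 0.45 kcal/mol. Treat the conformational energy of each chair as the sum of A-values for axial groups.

K ≈ 1.46

C1 and C3 have the same parity, so for the trans isomer the two substituents are one axial and one equatorial in each chair.
Chair I (cyano axial, ethynyl equatorial): E = 0.23 kcal/mol; chair II (cyano equatorial, ethynyl axial): E = 0.45 kcal/mol.
ΔG = 0.22 kcal/mol between the two chairs.
K = exp(ΔG/RT) with R = 1.987×10⁻³ kcal mol⁻¹ K⁻¹ and T = 293 K gives K ≈ 1.46.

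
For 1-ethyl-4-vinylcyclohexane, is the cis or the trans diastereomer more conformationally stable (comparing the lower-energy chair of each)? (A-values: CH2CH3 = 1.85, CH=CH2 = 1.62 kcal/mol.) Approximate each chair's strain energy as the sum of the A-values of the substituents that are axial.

trans

At 1,4 positions (parity opposite): cis → (a,e or e,a); trans → (e,e or a,a).
Best chair for cis: E = 1.62 kcal/mol; best chair for trans: E = 0.00 kcal/mol.
The trans isomer is lower by 1.62 kcal/mol.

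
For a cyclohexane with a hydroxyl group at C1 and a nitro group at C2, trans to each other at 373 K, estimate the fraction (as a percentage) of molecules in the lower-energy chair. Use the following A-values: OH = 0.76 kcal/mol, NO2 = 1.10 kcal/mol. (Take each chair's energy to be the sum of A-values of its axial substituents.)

92.5%

C1 and C2 have opposite parity, so for the trans isomer the two substituents are e,e in one chair and a,a in the other.
Chair I (hydroxyl axial, nitro axial): E = 1.86 kcal/mol; chair II (hydroxyl equatorial, nitro equatorial): E = 0.00 kcal/mol.
ΔG = 1.86 kcal/mol between the two chairs.
K = exp(ΔG/RT) with R = 1.987×10⁻³ kcal mol⁻¹ K⁻¹ and T = 373 K gives K ≈ 12.3.
Fraction in the lower-energy chair = K/(K+1) = 92.5%.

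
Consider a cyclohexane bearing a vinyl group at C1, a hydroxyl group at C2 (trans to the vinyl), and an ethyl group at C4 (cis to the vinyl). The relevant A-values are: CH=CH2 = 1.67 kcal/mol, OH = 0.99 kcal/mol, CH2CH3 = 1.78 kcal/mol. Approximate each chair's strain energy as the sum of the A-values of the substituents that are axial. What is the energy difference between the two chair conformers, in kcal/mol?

0.88 kcal/mol

Chair I (vinyl axial, hydroxyl axial, ethyl equatorial): E = 2.66 kcal/mol.
Chair II (vinyl equatorial, hydroxyl equatorial, ethyl axial): E = 1.78 kcal/mol.
ΔE = 2.66 − 1.78 = 0.88 kcal/mol; chair II is more stable.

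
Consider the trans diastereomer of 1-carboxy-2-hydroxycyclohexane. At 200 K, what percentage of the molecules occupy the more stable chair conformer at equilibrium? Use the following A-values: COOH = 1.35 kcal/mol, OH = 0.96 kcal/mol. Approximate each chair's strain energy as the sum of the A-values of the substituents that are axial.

99.7%

C1 and C2 have opposite parity, so for the trans isomer the two substituents are e,e in one chair and a,a in the other.
Chair I (carboxyl axial, hydroxyl axial): E = 2.31 kcal/mol; chair II (carboxyl equatorial, hydroxyl equatorial): E = 0.00 kcal/mol.
ΔG = 2.31 kcal/mol between the two chairs.
K = exp(ΔG/RT) with R = 1.987×10⁻³ kcal mol⁻¹ K⁻¹ and T = 200 K gives K ≈ 335.
Fraction in the lower-energy chair = K/(K+1) = 99.7%.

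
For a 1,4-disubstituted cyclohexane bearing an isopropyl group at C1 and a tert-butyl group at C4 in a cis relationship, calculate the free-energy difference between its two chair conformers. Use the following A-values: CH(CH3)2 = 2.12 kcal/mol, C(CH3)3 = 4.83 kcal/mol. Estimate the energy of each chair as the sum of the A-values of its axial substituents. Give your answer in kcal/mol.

2.71 kcal/mol

C1 and C4 have opposite parity, so for the cis isomer the two substituents are one axial and one equatorial in each chair.
Chair I (isopropyl axial, tert-butyl equatorial): E = 2.12 kcal/mol.
Chair II (isopropyl equatorial, tert-butyl axial): E = 4.83 kcal/mol.
ΔE = 4.83 − 2.12 = 2.71 kcal/mol; chair I is more stable.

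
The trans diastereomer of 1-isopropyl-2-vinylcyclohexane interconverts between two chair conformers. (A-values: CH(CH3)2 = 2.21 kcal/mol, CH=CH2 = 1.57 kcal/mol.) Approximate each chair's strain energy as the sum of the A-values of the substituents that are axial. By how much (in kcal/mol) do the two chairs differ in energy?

C1 and C2 have opposite parity, so for the trans isomer the two substituents are e,e in one chair and a,a in the other.
Chair I (isopropyl axial, vinyl axial): E = 3.78 kcal/mol.
Chair II (isopropyl equatorial, vinyl equatorial): E = 0.00 kcal/mol.
ΔE = 3.78 − 0.00 = 3.78 kcal/mol; chair II is more stable.

3.78 kcal/mol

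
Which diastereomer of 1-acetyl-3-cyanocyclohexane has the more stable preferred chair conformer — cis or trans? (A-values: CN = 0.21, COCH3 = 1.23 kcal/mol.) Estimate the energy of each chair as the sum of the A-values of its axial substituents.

At 1,3 positions (parity same): cis → (e,e or a,a); trans → (a,e or e,a).
Best chair for cis: E = 0.00 kcal/mol; best chair for trans: E = 0.21 kcal/mol.
The cis isomer is lower by 0.21 kcal/mol.

cis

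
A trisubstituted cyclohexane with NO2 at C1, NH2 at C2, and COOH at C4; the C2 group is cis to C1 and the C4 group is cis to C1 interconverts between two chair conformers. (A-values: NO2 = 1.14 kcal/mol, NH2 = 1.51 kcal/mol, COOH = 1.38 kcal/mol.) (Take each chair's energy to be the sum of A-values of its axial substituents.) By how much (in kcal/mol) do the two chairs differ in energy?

Chair I (nitro axial, amino equatorial, carboxyl equatorial): E = 1.14 kcal/mol.
Chair II (nitro equatorial, amino axial, carboxyl axial): E = 2.89 kcal/mol.
ΔE = 2.89 − 1.14 = 1.75 kcal/mol; chair I is more stable.

1.75 kcal/mol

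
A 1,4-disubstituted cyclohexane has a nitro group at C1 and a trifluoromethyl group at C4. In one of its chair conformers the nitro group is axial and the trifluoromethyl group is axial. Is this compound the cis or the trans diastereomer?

C1 and C4 have opposite parity, so their axial bonds point in opposite directions.
With opposite-parity carbons, two substituents on the same face are one axial and one equatorial; opposite faces give both axial or both equatorial.
Here the groups are axial/axial → opposite face → trans.

trans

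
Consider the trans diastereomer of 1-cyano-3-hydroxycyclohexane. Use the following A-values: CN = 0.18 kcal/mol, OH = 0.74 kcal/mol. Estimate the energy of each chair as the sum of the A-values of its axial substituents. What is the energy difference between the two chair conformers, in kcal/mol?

C1 and C3 have the same parity, so for the trans isomer the two substituents are one axial and one equatorial in each chair.
Chair I (cyano axial, hydroxyl equatorial): E = 0.18 kcal/mol.
Chair II (cyano equatorial, hydroxyl axial): E = 0.74 kcal/mol.
ΔE = 0.74 − 0.18 = 0.56 kcal/mol; chair I is more stable.

0.56 kcal/mol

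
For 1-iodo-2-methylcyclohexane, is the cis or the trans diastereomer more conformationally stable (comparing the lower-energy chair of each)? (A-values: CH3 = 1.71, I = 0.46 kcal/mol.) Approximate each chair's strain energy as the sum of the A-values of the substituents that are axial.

At 1,2 positions (parity opposite): cis → (a,e or e,a); trans → (e,e or a,a).
Best chair for cis: E = 0.46 kcal/mol; best chair for trans: E = 0.00 kcal/mol.
The trans isomer is lower by 0.46 kcal/mol.

trans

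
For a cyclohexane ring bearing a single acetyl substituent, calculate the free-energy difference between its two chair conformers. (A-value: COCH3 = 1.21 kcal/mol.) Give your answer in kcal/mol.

1.21 kcal/mol

A monosubstituted cyclohexane has one chair with the acetyl group axial (E = A = 1.21 kcal/mol) and one with it equatorial (E = 0).
ΔE = 1.21 − 0 = 1.21 kcal/mol.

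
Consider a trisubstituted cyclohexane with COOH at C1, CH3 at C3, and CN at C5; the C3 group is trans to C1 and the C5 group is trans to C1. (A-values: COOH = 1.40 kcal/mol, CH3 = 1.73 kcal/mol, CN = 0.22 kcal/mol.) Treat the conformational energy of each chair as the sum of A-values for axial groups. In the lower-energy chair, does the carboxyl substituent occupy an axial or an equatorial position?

Chair I (carboxyl axial, methyl equatorial, cyano equatorial): E = 1.40 kcal/mol.
Chair II (carboxyl equatorial, methyl axial, cyano axial): E = 1.95 kcal/mol.
Chair I is the more stable (lower-energy) conformer, and in that chair the carboxyl group is axial.

axial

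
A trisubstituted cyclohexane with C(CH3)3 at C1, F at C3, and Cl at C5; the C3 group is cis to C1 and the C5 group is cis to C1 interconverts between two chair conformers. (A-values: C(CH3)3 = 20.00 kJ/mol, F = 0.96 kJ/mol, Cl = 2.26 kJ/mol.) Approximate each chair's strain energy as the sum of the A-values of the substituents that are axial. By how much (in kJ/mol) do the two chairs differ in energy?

Chair I (tert-butyl axial, fluoro axial, chloro axial): E = 23.22 kJ/mol.
Chair II (tert-butyl equatorial, fluoro equatorial, chloro equatorial): E = 0.00 kJ/mol.
ΔE = 23.22 − 0.00 = 23.22 kJ/mol; chair II is more stable.

23.22 kJ/mol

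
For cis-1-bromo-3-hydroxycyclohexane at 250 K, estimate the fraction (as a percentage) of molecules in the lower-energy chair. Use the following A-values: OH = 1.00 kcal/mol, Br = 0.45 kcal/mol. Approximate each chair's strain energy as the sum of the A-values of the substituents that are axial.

94.9%

C1 and C3 have the same parity, so for the cis isomer the two substituents are e,e in one chair and a,a in the other.
Chair I (hydroxyl axial, bromo axial): E = 1.45 kcal/mol; chair II (hydroxyl equatorial, bromo equatorial): E = 0.00 kcal/mol.
ΔG = 1.45 kcal/mol between the two chairs.
K = exp(ΔG/RT) with R = 1.987×10⁻³ kcal mol⁻¹ K⁻¹ and T = 250 K gives K ≈ 18.5.
Fraction in the lower-energy chair = K/(K+1) = 94.9%.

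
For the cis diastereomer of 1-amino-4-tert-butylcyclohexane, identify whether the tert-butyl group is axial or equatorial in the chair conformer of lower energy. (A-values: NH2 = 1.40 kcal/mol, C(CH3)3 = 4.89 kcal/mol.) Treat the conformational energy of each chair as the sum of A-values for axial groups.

equatorial

C1 and C4 have opposite parity, so for the cis isomer the two substituents are one axial and one equatorial in each chair.
Chair I (amino axial, tert-butyl equatorial): E = 1.40 kcal/mol.
Chair II (amino equatorial, tert-butyl axial): E = 4.89 kcal/mol.
Chair I is the more stable (lower-energy) conformer, and in that chair the tert-butyl group is equatorial.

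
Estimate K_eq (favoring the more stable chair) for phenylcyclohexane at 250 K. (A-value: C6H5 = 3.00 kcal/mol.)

One chair has the phenyl group axial (E = 3.00 kcal/mol) and the other has it equatorial (E = 0).
ΔG = 3.00 kcal/mol between the two chairs.
K = exp(ΔG/RT) with R = 1.987×10⁻³ kcal mol⁻¹ K⁻¹ and T = 250 K gives K ≈ 420.

K ≈ 420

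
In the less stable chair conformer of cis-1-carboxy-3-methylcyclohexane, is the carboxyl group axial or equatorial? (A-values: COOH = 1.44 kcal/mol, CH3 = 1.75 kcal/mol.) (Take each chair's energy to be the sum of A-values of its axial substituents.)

C1 and C3 have the same parity, so for the cis isomer the two substituents are e,e in one chair and a,a in the other.
Chair I (carboxyl axial, methyl axial): E = 3.19 kcal/mol.
Chair II (carboxyl equatorial, methyl equatorial): E = 0.00 kcal/mol.
Chair I is the less stable (higher-energy) conformer, and in that chair the carboxyl group is axial.

axial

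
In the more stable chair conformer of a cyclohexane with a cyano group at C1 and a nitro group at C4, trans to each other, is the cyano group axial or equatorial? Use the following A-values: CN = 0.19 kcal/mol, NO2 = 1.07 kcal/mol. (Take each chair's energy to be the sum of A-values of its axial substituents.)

C1 and C4 have opposite parity, so for the trans isomer the two substituents are e,e in one chair and a,a in the other.
Chair I (cyano axial, nitro axial): E = 1.26 kcal/mol.
Chair II (cyano equatorial, nitro equatorial): E = 0.00 kcal/mol.
Chair II is the more stable (lower-energy) conformer, and in that chair the cyano group is equatorial.

equatorial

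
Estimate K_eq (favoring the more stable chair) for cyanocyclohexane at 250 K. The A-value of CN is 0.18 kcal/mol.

One chair has the cyano group axial (E = 0.18 kcal/mol) and the other has it equatorial (E = 0).
ΔG = 0.18 kcal/mol between the two chairs.
K = exp(ΔG/RT) with R = 1.987×10⁻³ kcal mol⁻¹ K⁻¹ and T = 250 K gives K ≈ 1.44.

K ≈ 1.44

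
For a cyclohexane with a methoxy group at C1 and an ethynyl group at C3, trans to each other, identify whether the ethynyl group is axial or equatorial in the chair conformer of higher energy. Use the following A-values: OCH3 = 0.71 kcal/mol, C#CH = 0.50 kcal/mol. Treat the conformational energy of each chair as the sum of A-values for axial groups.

equatorial

C1 and C3 have the same parity, so for the trans isomer the two substituents are one axial and one equatorial in each chair.
Chair I (methoxy axial, ethynyl equatorial): E = 0.71 kcal/mol.
Chair II (methoxy equatorial, ethynyl axial): E = 0.50 kcal/mol.
Chair I is the less stable (higher-energy) conformer, and in that chair the ethynyl group is equatorial.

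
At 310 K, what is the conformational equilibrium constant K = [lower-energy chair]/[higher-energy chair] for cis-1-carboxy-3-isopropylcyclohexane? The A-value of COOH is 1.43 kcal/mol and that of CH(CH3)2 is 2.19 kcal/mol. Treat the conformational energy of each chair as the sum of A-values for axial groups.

K ≈ 357

C1 and C3 have the same parity, so for the cis isomer the two substituents are e,e in one chair and a,a in the other.
Chair I (carboxyl axial, isopropyl axial): E = 3.62 kcal/mol; chair II (carboxyl equatorial, isopropyl equatorial): E = 0.00 kcal/mol.
ΔG = 3.62 kcal/mol between the two chairs.
K = exp(ΔG/RT) with R = 1.987×10⁻³ kcal mol⁻¹ K⁻¹ and T = 310 K gives K ≈ 357.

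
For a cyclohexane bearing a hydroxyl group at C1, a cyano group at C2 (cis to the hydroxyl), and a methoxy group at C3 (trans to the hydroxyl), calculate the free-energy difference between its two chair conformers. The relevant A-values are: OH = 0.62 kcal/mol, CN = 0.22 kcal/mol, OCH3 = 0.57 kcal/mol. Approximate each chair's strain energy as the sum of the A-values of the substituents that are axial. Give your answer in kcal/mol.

Chair I (hydroxyl axial, cyano equatorial, methoxy equatorial): E = 0.62 kcal/mol.
Chair II (hydroxyl equatorial, cyano axial, methoxy axial): E = 0.79 kcal/mol.
ΔE = 0.79 − 0.62 = 0.17 kcal/mol; chair I is more stable.

0.17 kcal/mol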